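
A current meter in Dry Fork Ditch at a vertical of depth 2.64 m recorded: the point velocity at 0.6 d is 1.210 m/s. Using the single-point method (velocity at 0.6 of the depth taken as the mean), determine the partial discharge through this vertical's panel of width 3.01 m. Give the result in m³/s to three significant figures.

v̄ = v₀.₆ = 1.210 m/s
q = v̄ × d × w = 1.210 × 2.64 × 3.01 = 9.615 m³/s

9.62 m³/s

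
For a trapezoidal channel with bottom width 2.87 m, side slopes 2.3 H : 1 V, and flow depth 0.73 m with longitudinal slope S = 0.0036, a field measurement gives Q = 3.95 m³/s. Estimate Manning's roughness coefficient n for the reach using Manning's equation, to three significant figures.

0.0321

A = (b + z·y)·y = (2.87 + 2.3×0.73)×0.73 = 3.321 m²
P = b + 2y√(1+z²) = 2.87 + 2×0.73×√(1+2.3²) = 6.532 m
R = A/P = 3.321/6.532 = 0.5084 m
n = (1/Q)·A·R^(2/3)·S^(1/2) = (1/3.95) × 3.321 × 0.6370 × 0.06000 = 0.03213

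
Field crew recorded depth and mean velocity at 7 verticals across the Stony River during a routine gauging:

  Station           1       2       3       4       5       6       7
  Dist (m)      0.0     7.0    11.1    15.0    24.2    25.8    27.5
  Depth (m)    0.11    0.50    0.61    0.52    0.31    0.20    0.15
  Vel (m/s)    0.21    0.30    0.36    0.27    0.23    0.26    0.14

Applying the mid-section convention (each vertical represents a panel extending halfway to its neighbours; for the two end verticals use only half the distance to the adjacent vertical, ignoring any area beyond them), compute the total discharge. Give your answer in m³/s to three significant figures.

w_1 = (7.0 − 0.0)/2 = 3.5 m; q_1 = 0.21 × 0.11 × 3.5 = 0.08085 m³/s
w_2 = (11.1 − 0.0)/2 = 5.55 m; q_2 = 0.30 × 0.50 × 5.55 = 0.8325 m³/s
w_3 = (15.0 − 7.0)/2 = 4 m; q_3 = 0.36 × 0.61 × 4 = 0.8784 m³/s
w_4 = (24.2 − 11.1)/2 = 6.55 m; q_4 = 0.27 × 0.52 × 6.55 = 0.9196 m³/s
w_5 = (25.8 − 15.0)/2 = 5.4 m; q_5 = 0.23 × 0.31 × 5.4 = 0.3850 m³/s
w_6 = (27.5 − 24.2)/2 = 1.65 m; q_6 = 0.26 × 0.20 × 1.65 = 0.08580 m³/s
w_7 = (27.5 − 25.8)/2 = 0.85 m; q_7 = 0.14 × 0.15 × 0.85 = 0.01785 m³/s
Q = Σ qᵢ = 3.200 m³/s

3.20 m³/s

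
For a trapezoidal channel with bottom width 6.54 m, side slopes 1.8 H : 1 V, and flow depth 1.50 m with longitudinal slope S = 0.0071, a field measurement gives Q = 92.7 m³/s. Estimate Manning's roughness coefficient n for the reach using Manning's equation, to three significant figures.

A = (b + z·y)·y = (6.54 + 1.8×1.50)×1.50 = 13.86 m²
P = b + 2y√(1+z²) = 6.54 + 2×1.50×√(1+1.8²) = 12.72 m
R = A/P = 13.86/12.72 = 1.090 m
n = (1/Q)·A·R^(2/3)·S^(1/2) = (1/92.7) × 13.86 × 1.059 × 0.08426 = 0.01334

0.0133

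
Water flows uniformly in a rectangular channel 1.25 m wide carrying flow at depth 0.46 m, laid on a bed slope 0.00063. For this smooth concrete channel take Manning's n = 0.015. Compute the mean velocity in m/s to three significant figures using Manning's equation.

0.690 m/s

A = b·y = 1.25 × 0.46 = 0.5750 m²
P = b + 2y = 1.25 + 2×0.46 = 2.170 m
R = A/P = 0.5750/2.170 = 0.2650 m
Q = (1/n)·A·R^(2/3)·S^(1/2) = (1/0.015) × 0.5750 × 0.2650^(2/3) × 0.00063^(1/2) = 0.3969 m³/s
V = Q/A = 0.3969/0.5750 = 0.6903 m/s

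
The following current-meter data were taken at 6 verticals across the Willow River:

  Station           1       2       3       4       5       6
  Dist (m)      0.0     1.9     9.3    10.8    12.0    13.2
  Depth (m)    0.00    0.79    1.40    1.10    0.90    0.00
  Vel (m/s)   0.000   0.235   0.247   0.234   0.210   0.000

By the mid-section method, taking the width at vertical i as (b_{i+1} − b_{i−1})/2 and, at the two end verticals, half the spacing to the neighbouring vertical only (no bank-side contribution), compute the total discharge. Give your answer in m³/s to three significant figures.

w_2 = (9.3 − 0.0)/2 = 4.65 m; q_2 = 0.235 × 0.79 × 4.65 = 0.8633 m³/s
w_3 = (10.8 − 1.9)/2 = 4.45 m; q_3 = 0.247 × 1.40 × 4.45 = 1.539 m³/s
w_4 = (12.0 − 9.3)/2 = 1.35 m; q_4 = 0.234 × 1.10 × 1.35 = 0.3475 m³/s
w_5 = (13.2 − 10.8)/2 = 1.2 m; q_5 = 0.210 × 0.90 × 1.2 = 0.2268 m³/s
Stations 1, 6 contribute zero (depth or velocity is 0).
Q = Σ qᵢ = 2.976 m³/s

2.98 m³/s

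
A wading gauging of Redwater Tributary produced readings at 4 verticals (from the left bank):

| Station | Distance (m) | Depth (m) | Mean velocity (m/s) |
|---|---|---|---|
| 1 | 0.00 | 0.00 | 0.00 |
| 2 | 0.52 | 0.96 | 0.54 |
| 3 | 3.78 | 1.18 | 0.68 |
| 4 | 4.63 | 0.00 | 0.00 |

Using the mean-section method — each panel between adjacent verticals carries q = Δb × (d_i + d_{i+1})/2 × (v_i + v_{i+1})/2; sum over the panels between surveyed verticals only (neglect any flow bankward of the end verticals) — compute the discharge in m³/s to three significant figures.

2.37 m³/s

Panel 1-2: Δb = 0.52 m, d̄ = (0.00+0.96)/2 = 0.48, v̄ = (0.00+0.54)/2 = 0.27 → q = 0.52×0.48×0.27 = 0.06739 m³/s
Panel 2-3: Δb = 3.26 m, d̄ = (0.96+1.18)/2 = 1.07, v̄ = (0.54+0.68)/2 = 0.61 → q = 3.26×1.07×0.61 = 2.128 m³/s
Panel 3-4: Δb = 0.85 m, d̄ = (1.18+0.00)/2 = 0.59, v̄ = (0.68+0.00)/2 = 0.34 → q = 0.85×0.59×0.34 = 0.1705 m³/s
Q = Σ q = 2.366 m³/s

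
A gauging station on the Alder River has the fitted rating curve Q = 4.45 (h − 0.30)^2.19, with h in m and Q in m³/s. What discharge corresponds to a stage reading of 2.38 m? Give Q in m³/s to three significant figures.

Q = 4.45 × (2.38 − 0.30)^2.19 = 4.45 × 2.08^2.19 = 22.13 m³/s

22.1 m³/s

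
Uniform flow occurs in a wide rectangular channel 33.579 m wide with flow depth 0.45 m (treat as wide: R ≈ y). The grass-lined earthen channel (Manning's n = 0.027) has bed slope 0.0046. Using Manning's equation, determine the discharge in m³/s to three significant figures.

22.3 m³/s

A = b·y = 33.579 × 0.45 = 15.11 m²
Wide channel: R ≈ y = 0.45 m
Q = (1/n)·A·R^(2/3)·S^(1/2) = (1/0.027) × 15.11 × 0.4500^(2/3) × 0.0046^(1/2) = 22.29 m³/s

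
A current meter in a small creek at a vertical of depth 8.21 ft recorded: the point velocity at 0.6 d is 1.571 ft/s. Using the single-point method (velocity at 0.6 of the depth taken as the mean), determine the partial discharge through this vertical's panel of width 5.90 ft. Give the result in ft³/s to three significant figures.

v̄ = v₀.₆ = 1.571 ft/s
q = v̄ × d × w = 1.571 × 8.21 × 5.90 = 76.10 ft³/s

76.1 ft³/s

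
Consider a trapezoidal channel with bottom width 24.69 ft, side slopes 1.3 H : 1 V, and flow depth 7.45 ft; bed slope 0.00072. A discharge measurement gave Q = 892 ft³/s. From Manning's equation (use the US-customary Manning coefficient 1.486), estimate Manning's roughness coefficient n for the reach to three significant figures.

A = (b + z·y)·y = (24.69 + 1.3×7.45)×7.45 = 256.1 ft²
P = b + 2y√(1+z²) = 24.69 + 2×7.45×√(1+1.3²) = 49.13 ft
R = A/P = 256.1/49.13 = 5.213 ft
n = (1.486/Q)·A·R^(2/3)·S^(1/2) = (1.486/892) × 256.1 × 3.006 × 0.02683 = 0.03442

0.0344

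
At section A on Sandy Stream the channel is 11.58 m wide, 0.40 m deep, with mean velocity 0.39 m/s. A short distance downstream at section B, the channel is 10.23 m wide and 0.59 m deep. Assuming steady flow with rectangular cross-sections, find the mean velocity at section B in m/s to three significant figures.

Q = A₁V₁ = (11.58×0.40) × 0.39 = 1.806 m³/s
A₂ = 10.23 × 0.59 = 6.036 m²
V₂ = Q/A₂ = 1.806/6.036 = 0.2993 m/s

0.299 m/s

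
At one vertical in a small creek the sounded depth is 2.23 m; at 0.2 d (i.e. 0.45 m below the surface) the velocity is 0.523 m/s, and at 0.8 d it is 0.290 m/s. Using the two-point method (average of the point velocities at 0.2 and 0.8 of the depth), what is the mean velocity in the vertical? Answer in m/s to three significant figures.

0.407 m/s

v̄ = (0.523 + 0.290) / 2 = 0.4065 m/s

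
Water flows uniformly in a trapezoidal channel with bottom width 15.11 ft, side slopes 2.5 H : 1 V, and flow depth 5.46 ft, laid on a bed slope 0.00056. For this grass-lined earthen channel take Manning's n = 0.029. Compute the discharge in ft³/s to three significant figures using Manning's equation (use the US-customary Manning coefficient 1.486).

441 ft³/s

A = (b + z·y)·y = (15.11 + 2.5×5.46)×5.46 = 157.0 ft²
P = b + 2y√(1+z²) = 15.11 + 2×5.46×√(1+2.5²) = 44.51 ft
R = A/P = 157.0/44.51 = 3.528 ft
Q = (1.486/n)·A·R^(2/3)·S^(1/2) = (1.486/0.029) × 157.0 × 3.528^(2/3) × 0.00056^(1/2) = 441.3 ft³/s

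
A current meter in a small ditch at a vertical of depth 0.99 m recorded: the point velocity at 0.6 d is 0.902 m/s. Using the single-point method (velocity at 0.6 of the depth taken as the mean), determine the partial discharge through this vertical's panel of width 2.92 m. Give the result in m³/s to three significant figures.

v̄ = v₀.₆ = 0.902 m/s
q = v̄ × d × w = 0.9020 × 0.99 × 2.92 = 2.608 m³/s

2.61 m³/s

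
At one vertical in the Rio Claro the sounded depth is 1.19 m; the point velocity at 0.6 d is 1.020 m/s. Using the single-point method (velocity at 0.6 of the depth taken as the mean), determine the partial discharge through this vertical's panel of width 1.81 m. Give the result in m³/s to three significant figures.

2.20 m³/s

v̄ = v₀.₆ = 1.020 m/s
q = v̄ × d × w = 1.020 × 1.19 × 1.81 = 2.197 m³/s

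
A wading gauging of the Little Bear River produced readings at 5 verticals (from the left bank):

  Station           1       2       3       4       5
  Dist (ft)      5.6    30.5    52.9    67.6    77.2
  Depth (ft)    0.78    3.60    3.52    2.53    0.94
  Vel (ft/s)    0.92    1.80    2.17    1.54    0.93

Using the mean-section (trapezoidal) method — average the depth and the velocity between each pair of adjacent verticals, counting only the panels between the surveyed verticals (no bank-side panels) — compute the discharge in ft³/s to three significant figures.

Panel 1-2: Δb = 24.9 ft, d̄ = (0.78+3.60)/2 = 2.19, v̄ = (0.92+1.80)/2 = 1.36 → q = 24.9×2.19×1.36 = 74.16 ft³/s
Panel 2-3: Δb = 22.4 ft, d̄ = (3.60+3.52)/2 = 3.56, v̄ = (1.80+2.17)/2 = 1.985 → q = 22.4×3.56×1.985 = 158.3 ft³/s
Panel 3-4: Δb = 14.7 ft, d̄ = (3.52+2.53)/2 = 3.025, v̄ = (2.17+1.54)/2 = 1.855 → q = 14.7×3.025×1.855 = 82.49 ft³/s
Panel 4-5: Δb = 9.6 ft, d̄ = (2.53+0.94)/2 = 1.735, v̄ = (1.54+0.93)/2 = 1.235 → q = 9.6×1.735×1.235 = 20.57 ft³/s
Q = Σ q = 335.5 ft³/s

336 ft³/s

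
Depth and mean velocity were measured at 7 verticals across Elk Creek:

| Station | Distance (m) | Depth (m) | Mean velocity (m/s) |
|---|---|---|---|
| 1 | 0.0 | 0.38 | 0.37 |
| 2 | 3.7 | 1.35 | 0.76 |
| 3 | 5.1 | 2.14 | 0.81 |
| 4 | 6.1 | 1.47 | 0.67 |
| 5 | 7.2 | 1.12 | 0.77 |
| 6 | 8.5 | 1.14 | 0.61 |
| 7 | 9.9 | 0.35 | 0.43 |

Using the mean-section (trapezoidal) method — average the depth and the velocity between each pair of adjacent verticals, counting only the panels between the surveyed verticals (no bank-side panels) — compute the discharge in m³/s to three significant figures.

7.64 m³/s

Panel 1-2: Δb = 3.7 m, d̄ = (0.38+1.35)/2 = 0.865, v̄ = (0.37+0.76)/2 = 0.565 → q = 3.7×0.865×0.565 = 1.808 m³/s
Panel 2-3: Δb = 1.4 m, d̄ = (1.35+2.14)/2 = 1.745, v̄ = (0.76+0.81)/2 = 0.785 → q = 1.4×1.745×0.785 = 1.918 m³/s
Panel 3-4: Δb = 1 m, d̄ = (2.14+1.47)/2 = 1.805, v̄ = (0.81+0.67)/2 = 0.74 → q = 1×1.805×0.74 = 1.336 m³/s
Panel 4-5: Δb = 1.1 m, d̄ = (1.47+1.12)/2 = 1.295, v̄ = (0.67+0.77)/2 = 0.72 → q = 1.1×1.295×0.72 = 1.026 m³/s
Panel 5-6: Δb = 1.3 m, d̄ = (1.12+1.14)/2 = 1.13, v̄ = (0.77+0.61)/2 = 0.69 → q = 1.3×1.13×0.69 = 1.014 m³/s
Panel 6-7: Δb = 1.4 m, d̄ = (1.14+0.35)/2 = 0.745, v̄ = (0.61+0.43)/2 = 0.52 → q = 1.4×0.745×0.52 = 0.5424 m³/s
Q = Σ q = 7.643 m³/s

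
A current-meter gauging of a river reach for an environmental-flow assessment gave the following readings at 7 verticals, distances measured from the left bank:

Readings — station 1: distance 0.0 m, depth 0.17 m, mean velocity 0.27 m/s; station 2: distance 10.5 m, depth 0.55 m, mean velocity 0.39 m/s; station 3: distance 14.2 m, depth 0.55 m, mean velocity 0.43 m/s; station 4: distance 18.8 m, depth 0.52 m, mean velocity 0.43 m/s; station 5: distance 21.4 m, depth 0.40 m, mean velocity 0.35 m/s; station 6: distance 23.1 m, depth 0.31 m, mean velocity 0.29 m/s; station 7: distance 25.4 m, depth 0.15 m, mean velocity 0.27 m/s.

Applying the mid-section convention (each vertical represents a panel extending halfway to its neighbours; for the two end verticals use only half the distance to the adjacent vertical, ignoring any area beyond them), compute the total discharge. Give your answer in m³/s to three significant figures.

4.08 m³/s

w_1 = (10.5 − 0.0)/2 = 5.25 m; q_1 = 0.27 × 0.17 × 5.25 = 0.2410 m³/s
w_2 = (14.2 − 0.0)/2 = 7.1 m; q_2 = 0.39 × 0.55 × 7.1 = 1.523 m³/s
w_3 = (18.8 − 10.5)/2 = 4.15 m; q_3 = 0.43 × 0.55 × 4.15 = 0.9815 m³/s
w_4 = (21.4 − 14.2)/2 = 3.6 m; q_4 = 0.43 × 0.52 × 3.6 = 0.8050 m³/s
w_5 = (23.1 − 18.8)/2 = 2.15 m; q_5 = 0.35 × 0.40 × 2.15 = 0.3010 m³/s
w_6 = (25.4 − 21.4)/2 = 2 m; q_6 = 0.29 × 0.31 × 2 = 0.1798 m³/s
w_7 = (25.4 − 23.1)/2 = 1.15 m; q_7 = 0.27 × 0.15 × 1.15 = 0.04658 m³/s
Q = Σ qᵢ = 4.078 m³/s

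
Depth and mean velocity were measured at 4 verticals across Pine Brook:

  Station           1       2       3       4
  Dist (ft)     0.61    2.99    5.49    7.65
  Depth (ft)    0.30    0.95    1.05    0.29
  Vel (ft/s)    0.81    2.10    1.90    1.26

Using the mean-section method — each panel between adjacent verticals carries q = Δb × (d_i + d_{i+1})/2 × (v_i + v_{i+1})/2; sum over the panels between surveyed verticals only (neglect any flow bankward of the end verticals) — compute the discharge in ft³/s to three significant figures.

Panel 1-2: Δb = 2.38 ft, d̄ = (0.30+0.95)/2 = 0.625, v̄ = (0.81+2.10)/2 = 1.455 → q = 2.38×0.625×1.455 = 2.164 ft³/s
Panel 2-3: Δb = 2.5 ft, d̄ = (0.95+1.05)/2 = 1, v̄ = (2.10+1.90)/2 = 2 → q = 2.5×1×2 = 5.000 ft³/s
Panel 3-4: Δb = 2.16 ft, d̄ = (1.05+0.29)/2 = 0.67, v̄ = (1.90+1.26)/2 = 1.58 → q = 2.16×0.67×1.58 = 2.287 ft³/s
Q = Σ q = 9.451 ft³/s

9.45 ft³/s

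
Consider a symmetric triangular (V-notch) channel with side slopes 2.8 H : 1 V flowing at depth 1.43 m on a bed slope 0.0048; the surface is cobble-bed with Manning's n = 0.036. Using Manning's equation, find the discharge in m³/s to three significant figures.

A = z·y² = 2.8×1.43² = 5.726 m²
P = 2y√(1+z²) = 2×1.43×√(1+2.8²) = 8.503 m
R = A/P = 5.726/8.503 = 0.6733 m
Q = (1/n)·A·R^(2/3)·S^(1/2) = (1/0.036) × 5.726 × 0.6733^(2/3) × 0.0048^(1/2) = 8.465 m³/s

8.47 m³/s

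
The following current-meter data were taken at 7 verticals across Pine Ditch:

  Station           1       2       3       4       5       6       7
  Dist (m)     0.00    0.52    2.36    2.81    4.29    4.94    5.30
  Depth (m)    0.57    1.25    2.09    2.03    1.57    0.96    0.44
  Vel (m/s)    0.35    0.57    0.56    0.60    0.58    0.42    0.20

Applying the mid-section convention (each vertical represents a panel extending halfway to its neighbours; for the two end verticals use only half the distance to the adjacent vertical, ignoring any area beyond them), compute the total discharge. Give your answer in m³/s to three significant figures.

4.60 m³/s

w_1 = (0.52 − 0.00)/2 = 0.26 m; q_1 = 0.35 × 0.57 × 0.26 = 0.05187 m³/s
w_2 = (2.36 − 0.00)/2 = 1.18 m; q_2 = 0.57 × 1.25 × 1.18 = 0.8408 m³/s
w_3 = (2.81 − 0.52)/2 = 1.145 m; q_3 = 0.56 × 2.09 × 1.145 = 1.340 m³/s
w_4 = (4.29 − 2.36)/2 = 0.965 m; q_4 = 0.60 × 2.03 × 0.965 = 1.175 m³/s
w_5 = (4.94 − 2.81)/2 = 1.065 m; q_5 = 0.58 × 1.57 × 1.065 = 0.9698 m³/s
w_6 = (5.30 − 4.29)/2 = 0.505 m; q_6 = 0.42 × 0.96 × 0.505 = 0.2036 m³/s
w_7 = (5.30 − 4.94)/2 = 0.18 m; q_7 = 0.20 × 0.44 × 0.18 = 0.01584 m³/s
Q = Σ qᵢ = 4.597 m³/s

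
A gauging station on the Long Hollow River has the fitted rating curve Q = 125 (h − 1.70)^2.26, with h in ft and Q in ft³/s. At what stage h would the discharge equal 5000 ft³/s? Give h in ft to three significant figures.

h − h₀ = (Q/C)^(1/b) = (5000/125)^(1/2.26) = 5.115 ft
h = 1.70 + 5.115 = 6.815 ft

6.82 ft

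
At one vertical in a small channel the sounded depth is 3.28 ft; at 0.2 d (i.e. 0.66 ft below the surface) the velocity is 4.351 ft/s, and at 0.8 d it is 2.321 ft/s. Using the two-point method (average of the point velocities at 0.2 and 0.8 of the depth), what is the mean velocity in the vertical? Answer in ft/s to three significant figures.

v̄ = (4.351 + 2.321) / 2 = 3.336 ft/s

3.34 ft/s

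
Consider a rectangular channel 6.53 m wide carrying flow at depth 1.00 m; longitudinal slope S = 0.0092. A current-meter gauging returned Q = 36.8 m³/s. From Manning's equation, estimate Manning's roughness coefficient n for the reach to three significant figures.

0.0142

A = b·y = 6.53 × 1.00 = 6.530 m²
P = b + 2y = 6.53 + 2×1.00 = 8.530 m
R = A/P = 6.530/8.530 = 0.7655 m
n = (1/Q)·A·R^(2/3)·S^(1/2) = (1/36.8) × 6.530 × 0.8368 × 0.09592 = 0.01424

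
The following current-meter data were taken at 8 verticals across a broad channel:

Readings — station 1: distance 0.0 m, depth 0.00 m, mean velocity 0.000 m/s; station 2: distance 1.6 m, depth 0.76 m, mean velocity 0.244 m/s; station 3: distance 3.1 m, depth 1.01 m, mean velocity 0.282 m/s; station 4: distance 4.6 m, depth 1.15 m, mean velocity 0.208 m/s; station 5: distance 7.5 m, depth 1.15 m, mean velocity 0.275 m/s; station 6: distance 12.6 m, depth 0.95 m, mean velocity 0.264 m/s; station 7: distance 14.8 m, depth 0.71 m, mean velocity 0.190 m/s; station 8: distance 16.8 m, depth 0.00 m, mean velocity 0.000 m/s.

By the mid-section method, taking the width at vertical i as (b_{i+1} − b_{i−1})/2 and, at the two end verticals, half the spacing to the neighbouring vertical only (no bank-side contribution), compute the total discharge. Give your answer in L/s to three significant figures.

3700 L/s

w_2 = (3.1 − 0.0)/2 = 1.55 m; q_2 = 0.244 × 0.76 × 1.55 = 0.2874 m³/s
w_3 = (4.6 − 1.6)/2 = 1.5 m; q_3 = 0.282 × 1.01 × 1.5 = 0.4272 m³/s
w_4 = (7.5 − 3.1)/2 = 2.2 m; q_4 = 0.208 × 1.15 × 2.2 = 0.5262 m³/s
w_5 = (12.6 − 4.6)/2 = 4 m; q_5 = 0.275 × 1.15 × 4 = 1.265 m³/s
w_6 = (14.8 − 7.5)/2 = 3.65 m; q_6 = 0.264 × 0.95 × 3.65 = 0.9154 m³/s
w_7 = (16.8 − 12.6)/2 = 2.1 m; q_7 = 0.190 × 0.71 × 2.1 = 0.2833 m³/s
Stations 1, 8 contribute zero (depth or velocity is 0).
Q = Σ qᵢ = 3.705 m³/s
= 3.705 × 1000 = 3705 L/s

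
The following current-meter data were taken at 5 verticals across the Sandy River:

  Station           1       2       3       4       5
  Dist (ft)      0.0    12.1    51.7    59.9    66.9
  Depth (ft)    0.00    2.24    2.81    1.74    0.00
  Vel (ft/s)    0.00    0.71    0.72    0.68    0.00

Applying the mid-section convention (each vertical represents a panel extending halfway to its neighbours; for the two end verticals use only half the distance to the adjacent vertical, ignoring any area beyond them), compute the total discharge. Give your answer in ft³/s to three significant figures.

98.5 ft³/s

w_2 = (51.7 − 0.0)/2 = 25.85 ft; q_2 = 0.71 × 2.24 × 25.85 = 41.11 ft³/s
w_3 = (59.9 − 12.1)/2 = 23.9 ft; q_3 = 0.72 × 2.81 × 23.9 = 48.35 ft³/s
w_4 = (66.9 − 51.7)/2 = 7.6 ft; q_4 = 0.68 × 1.74 × 7.6 = 8.992 ft³/s
Stations 1, 5 contribute zero (depth or velocity is 0).
Q = Σ qᵢ = 98.46 ft³/s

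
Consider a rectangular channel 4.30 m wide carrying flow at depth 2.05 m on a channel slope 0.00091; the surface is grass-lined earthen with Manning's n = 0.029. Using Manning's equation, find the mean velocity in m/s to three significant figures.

1.07 m/s

A = b·y = 4.30 × 2.05 = 8.815 m²
P = b + 2y = 4.30 + 2×2.05 = 8.400 m
R = A/P = 8.815/8.400 = 1.049 m
Q = (1/n)·A·R^(2/3)·S^(1/2) = (1/0.029) × 8.815 × 1.049^(2/3) × 0.00091^(1/2) = 9.469 m³/s
V = Q/A = 9.469/8.815 = 1.074 m/s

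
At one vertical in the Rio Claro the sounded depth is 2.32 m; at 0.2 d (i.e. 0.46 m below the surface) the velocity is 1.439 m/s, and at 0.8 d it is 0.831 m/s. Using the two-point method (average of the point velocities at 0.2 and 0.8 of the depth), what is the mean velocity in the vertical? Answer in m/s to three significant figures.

1.14 m/s

v̄ = (1.439 + 0.831) / 2 = 1.135 m/s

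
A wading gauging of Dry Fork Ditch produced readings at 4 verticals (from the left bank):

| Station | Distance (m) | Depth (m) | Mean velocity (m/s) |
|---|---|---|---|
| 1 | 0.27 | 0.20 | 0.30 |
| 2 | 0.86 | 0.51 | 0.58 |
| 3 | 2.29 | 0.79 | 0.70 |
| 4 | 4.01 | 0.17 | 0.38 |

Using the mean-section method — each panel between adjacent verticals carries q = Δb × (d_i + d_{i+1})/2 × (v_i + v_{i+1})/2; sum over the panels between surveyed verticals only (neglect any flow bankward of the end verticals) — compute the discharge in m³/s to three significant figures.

Panel 1-2: Δb = 0.59 m, d̄ = (0.20+0.51)/2 = 0.355, v̄ = (0.30+0.58)/2 = 0.44 → q = 0.59×0.355×0.44 = 0.09216 m³/s
Panel 2-3: Δb = 1.43 m, d̄ = (0.51+0.79)/2 = 0.65, v̄ = (0.58+0.70)/2 = 0.64 → q = 1.43×0.65×0.64 = 0.5949 m³/s
Panel 3-4: Δb = 1.72 m, d̄ = (0.79+0.17)/2 = 0.48, v̄ = (0.70+0.38)/2 = 0.54 → q = 1.72×0.48×0.54 = 0.4458 m³/s
Q = Σ q = 1.133 m³/s

1.13 m³/s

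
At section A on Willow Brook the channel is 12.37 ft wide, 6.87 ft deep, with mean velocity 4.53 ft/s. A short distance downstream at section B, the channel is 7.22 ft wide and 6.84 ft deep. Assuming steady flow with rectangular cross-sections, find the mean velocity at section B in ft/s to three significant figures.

7.80 ft/s

Q = A₁V₁ = (12.37×6.87) × 4.53 = 385.0 ft³/s
A₂ = 7.22 × 6.84 = 49.38 ft²
V₂ = Q/A₂ = 385.0/49.38 = 7.795 ft/s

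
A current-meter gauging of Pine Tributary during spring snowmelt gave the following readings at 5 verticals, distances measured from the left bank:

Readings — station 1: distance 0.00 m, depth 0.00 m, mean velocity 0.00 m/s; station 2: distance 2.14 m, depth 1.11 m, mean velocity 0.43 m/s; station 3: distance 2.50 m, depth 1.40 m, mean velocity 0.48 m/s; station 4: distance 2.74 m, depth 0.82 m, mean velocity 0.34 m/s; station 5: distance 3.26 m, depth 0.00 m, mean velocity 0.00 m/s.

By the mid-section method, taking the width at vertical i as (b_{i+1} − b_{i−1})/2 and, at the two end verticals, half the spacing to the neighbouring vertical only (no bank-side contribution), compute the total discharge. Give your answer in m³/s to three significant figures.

0.904 m³/s

w_2 = (2.50 − 0.00)/2 = 1.25 m; q_2 = 0.43 × 1.11 × 1.25 = 0.5966 m³/s
w_3 = (2.74 − 2.14)/2 = 0.3 m; q_3 = 0.48 × 1.40 × 0.3 = 0.2016 m³/s
w_4 = (3.26 − 2.50)/2 = 0.38 m; q_4 = 0.34 × 0.82 × 0.38 = 0.1059 m³/s
Stations 1, 5 contribute zero (depth or velocity is 0).
Q = Σ qᵢ = 0.9042 m³/s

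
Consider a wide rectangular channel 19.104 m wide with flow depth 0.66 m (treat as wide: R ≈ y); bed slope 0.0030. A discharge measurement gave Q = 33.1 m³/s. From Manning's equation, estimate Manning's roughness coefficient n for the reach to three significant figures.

0.0158

A = b·y = 19.104 × 0.66 = 12.61 m²
Wide channel: R ≈ y = 0.66 m
n = (1/Q)·A·R^(2/3)·S^(1/2) = (1/33.1) × 12.61 × 0.7580 × 0.05477 = 0.01582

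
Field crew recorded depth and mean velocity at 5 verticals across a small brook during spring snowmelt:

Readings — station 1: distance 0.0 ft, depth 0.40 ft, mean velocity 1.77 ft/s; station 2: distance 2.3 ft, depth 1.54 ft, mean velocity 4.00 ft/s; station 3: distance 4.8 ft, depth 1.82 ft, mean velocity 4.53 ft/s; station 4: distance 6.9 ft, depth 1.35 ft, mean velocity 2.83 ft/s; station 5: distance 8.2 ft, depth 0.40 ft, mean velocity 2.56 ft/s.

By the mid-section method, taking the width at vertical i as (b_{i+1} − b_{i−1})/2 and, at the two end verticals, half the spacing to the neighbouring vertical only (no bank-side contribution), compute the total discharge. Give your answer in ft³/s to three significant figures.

41.7 ft³/s

w_1 = (2.3 − 0.0)/2 = 1.15 ft; q_1 = 1.77 × 0.40 × 1.15 = 0.8142 ft³/s
w_2 = (4.8 − 0.0)/2 = 2.4 ft; q_2 = 4.00 × 1.54 × 2.4 = 14.78 ft³/s
w_3 = (6.9 − 2.3)/2 = 2.3 ft; q_3 = 4.53 × 1.82 × 2.3 = 18.96 ft³/s
w_4 = (8.2 − 4.8)/2 = 1.7 ft; q_4 = 2.83 × 1.35 × 1.7 = 6.495 ft³/s
w_5 = (8.2 − 6.9)/2 = 0.65 ft; q_5 = 2.56 × 0.40 × 0.65 = 0.6656 ft³/s
Q = Σ qᵢ = 41.72 ft³/s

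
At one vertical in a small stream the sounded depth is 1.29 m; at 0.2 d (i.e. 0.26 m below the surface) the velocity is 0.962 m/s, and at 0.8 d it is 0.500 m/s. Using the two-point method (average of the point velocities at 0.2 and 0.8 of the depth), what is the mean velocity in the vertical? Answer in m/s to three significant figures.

v̄ = (0.962 + 0.500) / 2 = 0.7310 m/s

0.731 m/s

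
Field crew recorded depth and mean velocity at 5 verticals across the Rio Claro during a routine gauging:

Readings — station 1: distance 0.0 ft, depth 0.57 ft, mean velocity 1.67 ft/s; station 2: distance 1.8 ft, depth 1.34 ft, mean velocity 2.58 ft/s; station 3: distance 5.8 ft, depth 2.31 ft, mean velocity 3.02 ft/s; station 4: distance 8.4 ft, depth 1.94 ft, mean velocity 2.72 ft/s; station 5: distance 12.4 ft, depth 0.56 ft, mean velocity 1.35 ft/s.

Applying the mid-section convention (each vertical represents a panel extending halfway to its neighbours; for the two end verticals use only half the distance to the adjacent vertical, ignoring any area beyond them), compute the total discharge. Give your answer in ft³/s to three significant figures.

52.8 ft³/s

w_1 = (1.8 − 0.0)/2 = 0.9 ft; q_1 = 1.67 × 0.57 × 0.9 = 0.8567 ft³/s
w_2 = (5.8 − 0.0)/2 = 2.9 ft; q_2 = 2.58 × 1.34 × 2.9 = 10.03 ft³/s
w_3 = (8.4 − 1.8)/2 = 3.3 ft; q_3 = 3.02 × 2.31 × 3.3 = 23.02 ft³/s
w_4 = (12.4 − 5.8)/2 = 3.3 ft; q_4 = 2.72 × 1.94 × 3.3 = 17.41 ft³/s
w_5 = (12.4 − 8.4)/2 = 2 ft; q_5 = 1.35 × 0.56 × 2 = 1.512 ft³/s
Q = Σ qᵢ = 52.83 ft³/s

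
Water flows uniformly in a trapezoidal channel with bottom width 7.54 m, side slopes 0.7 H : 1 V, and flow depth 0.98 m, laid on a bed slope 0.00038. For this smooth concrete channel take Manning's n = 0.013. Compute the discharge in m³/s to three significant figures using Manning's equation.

A = (b + z·y)·y = (7.54 + 0.7×0.98)×0.98 = 8.061 m²
P = b + 2y√(1+z²) = 7.54 + 2×0.98×√(1+0.7²) = 9.932 m
R = A/P = 8.061/9.932 = 0.8116 m
Q = (1/n)·A·R^(2/3)·S^(1/2) = (1/0.013) × 8.061 × 0.8116^(2/3) × 0.00038^(1/2) = 10.52 m³/s

10.5 m³/s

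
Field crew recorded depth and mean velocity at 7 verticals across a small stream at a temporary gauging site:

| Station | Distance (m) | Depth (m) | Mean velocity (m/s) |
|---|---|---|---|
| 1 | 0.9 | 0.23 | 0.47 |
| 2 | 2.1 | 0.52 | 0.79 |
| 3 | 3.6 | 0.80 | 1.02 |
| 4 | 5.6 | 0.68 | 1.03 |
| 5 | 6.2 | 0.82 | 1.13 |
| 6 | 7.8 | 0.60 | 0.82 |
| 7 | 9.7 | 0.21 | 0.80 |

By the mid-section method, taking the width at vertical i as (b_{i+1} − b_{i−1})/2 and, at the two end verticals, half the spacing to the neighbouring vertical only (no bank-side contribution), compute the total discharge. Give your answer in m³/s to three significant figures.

w_1 = (2.1 − 0.9)/2 = 0.6 m; q_1 = 0.47 × 0.23 × 0.6 = 0.06486 m³/s
w_2 = (3.6 − 0.9)/2 = 1.35 m; q_2 = 0.79 × 0.52 × 1.35 = 0.5546 m³/s
w_3 = (5.6 − 2.1)/2 = 1.75 m; q_3 = 1.02 × 0.80 × 1.75 = 1.428 m³/s
w_4 = (6.2 − 3.6)/2 = 1.3 m; q_4 = 1.03 × 0.68 × 1.3 = 0.9105 m³/s
w_5 = (7.8 − 5.6)/2 = 1.1 m; q_5 = 1.13 × 0.82 × 1.1 = 1.019 m³/s
w_6 = (9.7 − 6.2)/2 = 1.75 m; q_6 = 0.82 × 0.60 × 1.75 = 0.8610 m³/s
w_7 = (9.7 − 7.8)/2 = 0.95 m; q_7 = 0.80 × 0.21 × 0.95 = 0.1596 m³/s
Q = Σ qᵢ = 4.998 m³/s

5.00 m³/s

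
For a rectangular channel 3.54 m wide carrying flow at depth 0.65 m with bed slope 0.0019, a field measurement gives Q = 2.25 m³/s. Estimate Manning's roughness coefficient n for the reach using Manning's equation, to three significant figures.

A = b·y = 3.54 × 0.65 = 2.301 m²
P = b + 2y = 3.54 + 2×0.65 = 4.840 m
R = A/P = 2.301/4.840 = 0.4754 m
n = (1/Q)·A·R^(2/3)·S^(1/2) = (1/2.25) × 2.301 × 0.6091 × 0.04359 = 0.02715

0.0272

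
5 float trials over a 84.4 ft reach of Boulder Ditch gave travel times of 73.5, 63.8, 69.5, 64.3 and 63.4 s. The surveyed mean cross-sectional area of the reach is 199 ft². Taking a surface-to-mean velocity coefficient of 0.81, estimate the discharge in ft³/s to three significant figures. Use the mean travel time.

t̄ = (73.5 + 63.8 + 69.5 + 64.3 + 63.4) / 5 = 66.9 s
v_surface = L / t̄ = 84.4 / 66.9 = 1.262 ft/s
v_mean = 0.81 × 1.262 = 1.022 ft/s
Q = A × v_mean = 199 × 1.022 = 203.4 ft³/s

203 ft³/s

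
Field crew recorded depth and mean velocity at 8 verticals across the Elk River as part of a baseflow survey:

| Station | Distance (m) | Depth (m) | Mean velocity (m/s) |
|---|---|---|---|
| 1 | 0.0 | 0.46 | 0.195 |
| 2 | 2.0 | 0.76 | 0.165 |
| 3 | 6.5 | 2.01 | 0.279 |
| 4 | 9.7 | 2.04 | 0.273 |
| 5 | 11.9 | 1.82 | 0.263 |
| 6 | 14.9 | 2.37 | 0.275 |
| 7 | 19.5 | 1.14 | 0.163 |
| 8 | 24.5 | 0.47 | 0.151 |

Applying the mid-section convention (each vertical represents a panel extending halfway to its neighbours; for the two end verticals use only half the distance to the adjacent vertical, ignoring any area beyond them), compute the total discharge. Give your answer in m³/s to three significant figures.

w_1 = (2.0 − 0.0)/2 = 1 m; q_1 = 0.195 × 0.46 × 1 = 0.08970 m³/s
w_2 = (6.5 − 0.0)/2 = 3.25 m; q_2 = 0.165 × 0.76 × 3.25 = 0.4076 m³/s
w_3 = (9.7 − 2.0)/2 = 3.85 m; q_3 = 0.279 × 2.01 × 3.85 = 2.159 m³/s
w_4 = (11.9 − 6.5)/2 = 2.7 m; q_4 = 0.273 × 2.04 × 2.7 = 1.504 m³/s
w_5 = (14.9 − 9.7)/2 = 2.6 m; q_5 = 0.263 × 1.82 × 2.6 = 1.245 m³/s
w_6 = (19.5 − 11.9)/2 = 3.8 m; q_6 = 0.275 × 2.37 × 3.8 = 2.477 m³/s
w_7 = (24.5 − 14.9)/2 = 4.8 m; q_7 = 0.163 × 1.14 × 4.8 = 0.8919 m³/s
w_8 = (24.5 − 19.5)/2 = 2.5 m; q_8 = 0.151 × 0.47 × 2.5 = 0.1774 m³/s
Q = Σ qᵢ = 8.951 m³/s

8.95 m³/s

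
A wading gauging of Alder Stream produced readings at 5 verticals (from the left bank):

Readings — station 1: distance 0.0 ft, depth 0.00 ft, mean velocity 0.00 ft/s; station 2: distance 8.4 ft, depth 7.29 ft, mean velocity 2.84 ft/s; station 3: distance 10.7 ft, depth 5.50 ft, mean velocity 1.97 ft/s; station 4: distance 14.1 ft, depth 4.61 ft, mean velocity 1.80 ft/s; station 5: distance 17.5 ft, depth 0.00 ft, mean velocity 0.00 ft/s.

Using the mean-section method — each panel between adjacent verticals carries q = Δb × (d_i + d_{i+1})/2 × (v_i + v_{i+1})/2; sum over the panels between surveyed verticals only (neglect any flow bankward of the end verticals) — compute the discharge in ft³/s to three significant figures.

118 ft³/s

Panel 1-2: Δb = 8.4 ft, d̄ = (0.00+7.29)/2 = 3.645, v̄ = (0.00+2.84)/2 = 1.42 → q = 8.4×3.645×1.42 = 43.48 ft³/s
Panel 2-3: Δb = 2.3 ft, d̄ = (7.29+5.50)/2 = 6.395, v̄ = (2.84+1.97)/2 = 2.405 → q = 2.3×6.395×2.405 = 35.37 ft³/s
Panel 3-4: Δb = 3.4 ft, d̄ = (5.50+4.61)/2 = 5.055, v̄ = (1.97+1.80)/2 = 1.885 → q = 3.4×5.055×1.885 = 32.40 ft³/s
Panel 4-5: Δb = 3.4 ft, d̄ = (4.61+0.00)/2 = 2.305, v̄ = (1.80+0.00)/2 = 0.9 → q = 3.4×2.305×0.9 = 7.053 ft³/s
Q = Σ q = 118.3 ft³/s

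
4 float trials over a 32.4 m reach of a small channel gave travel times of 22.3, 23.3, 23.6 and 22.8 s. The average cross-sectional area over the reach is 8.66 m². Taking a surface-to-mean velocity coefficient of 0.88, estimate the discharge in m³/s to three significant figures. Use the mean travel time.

t̄ = (22.3 + 23.3 + 23.6 + 22.8) / 4 = 23 s
v_surface = L / t̄ = 32.4 / 23 = 1.409 m/s
v_mean = 0.88 × 1.409 = 1.240 m/s
Q = A × v_mean = 8.66 × 1.240 = 10.74 m³/s

10.7 m³/s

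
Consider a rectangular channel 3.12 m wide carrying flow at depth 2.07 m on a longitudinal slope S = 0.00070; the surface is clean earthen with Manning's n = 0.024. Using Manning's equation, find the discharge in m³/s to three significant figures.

A = b·y = 3.12 × 2.07 = 6.458 m²
P = b + 2y = 3.12 + 2×2.07 = 7.260 m
R = A/P = 6.458/7.260 = 0.8896 m
Q = (1/n)·A·R^(2/3)·S^(1/2) = (1/0.024) × 6.458 × 0.8896^(2/3) × 0.00070^(1/2) = 6.585 m³/s

6.59 m³/s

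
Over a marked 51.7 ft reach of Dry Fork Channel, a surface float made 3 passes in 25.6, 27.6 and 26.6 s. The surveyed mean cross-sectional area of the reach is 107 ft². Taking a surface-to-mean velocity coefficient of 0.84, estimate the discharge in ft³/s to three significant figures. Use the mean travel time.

175 ft³/s

t̄ = (25.6 + 27.6 + 26.6) / 3 = 26.6 s
v_surface = L / t̄ = 51.7 / 26.6 = 1.944 ft/s
v_mean = 0.84 × 1.944 = 1.633 ft/s
Q = A × v_mean = 107 × 1.633 = 174.7 ft³/s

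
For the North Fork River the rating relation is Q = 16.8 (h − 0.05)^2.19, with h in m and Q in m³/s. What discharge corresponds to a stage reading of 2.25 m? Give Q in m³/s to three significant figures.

94.5 m³/s

Q = 16.8 × (2.25 − 0.05)^2.19 = 16.8 × 2.2^2.19 = 94.45 m³/s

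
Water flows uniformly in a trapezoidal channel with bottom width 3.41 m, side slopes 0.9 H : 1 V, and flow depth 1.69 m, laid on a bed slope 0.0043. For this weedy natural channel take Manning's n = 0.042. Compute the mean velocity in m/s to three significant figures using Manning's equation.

1.61 m/s

A = (b + z·y)·y = (3.41 + 0.9×1.69)×1.69 = 8.333 m²
P = b + 2y√(1+z²) = 3.41 + 2×1.69×√(1+0.9²) = 7.957 m
R = A/P = 8.333/7.957 = 1.047 m
Q = (1/n)·A·R^(2/3)·S^(1/2) = (1/0.042) × 8.333 × 1.047^(2/3) × 0.0043^(1/2) = 13.42 m³/s
V = Q/A = 13.42/8.333 = 1.610 m/s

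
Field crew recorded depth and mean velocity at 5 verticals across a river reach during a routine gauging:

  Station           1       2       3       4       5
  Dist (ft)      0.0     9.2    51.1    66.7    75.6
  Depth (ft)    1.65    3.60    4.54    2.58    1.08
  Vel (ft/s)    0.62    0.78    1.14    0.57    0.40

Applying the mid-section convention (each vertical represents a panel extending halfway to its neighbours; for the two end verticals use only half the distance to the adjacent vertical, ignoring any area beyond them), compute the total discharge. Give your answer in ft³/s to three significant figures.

245 ft³/s

w_1 = (9.2 − 0.0)/2 = 4.6 ft; q_1 = 0.62 × 1.65 × 4.6 = 4.706 ft³/s
w_2 = (51.1 − 0.0)/2 = 25.55 ft; q_2 = 0.78 × 3.60 × 25.55 = 71.74 ft³/s
w_3 = (66.7 − 9.2)/2 = 28.75 ft; q_3 = 1.14 × 4.54 × 28.75 = 148.8 ft³/s
w_4 = (75.6 − 51.1)/2 = 12.25 ft; q_4 = 0.57 × 2.58 × 12.25 = 18.01 ft³/s
w_5 = (75.6 − 66.7)/2 = 4.45 ft; q_5 = 0.40 × 1.08 × 4.45 = 1.922 ft³/s
Q = Σ qᵢ = 245.2 ft³/s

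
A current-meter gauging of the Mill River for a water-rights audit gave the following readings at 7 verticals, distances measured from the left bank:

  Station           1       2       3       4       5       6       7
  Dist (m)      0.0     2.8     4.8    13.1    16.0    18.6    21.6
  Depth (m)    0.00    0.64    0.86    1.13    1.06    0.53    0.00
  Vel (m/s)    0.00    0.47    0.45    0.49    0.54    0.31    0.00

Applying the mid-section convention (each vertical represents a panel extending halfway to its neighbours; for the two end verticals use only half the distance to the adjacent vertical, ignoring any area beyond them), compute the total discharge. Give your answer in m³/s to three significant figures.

w_2 = (4.8 − 0.0)/2 = 2.4 m; q_2 = 0.47 × 0.64 × 2.4 = 0.7219 m³/s
w_3 = (13.1 − 2.8)/2 = 5.15 m; q_3 = 0.45 × 0.86 × 5.15 = 1.993 m³/s
w_4 = (16.0 − 4.8)/2 = 5.6 m; q_4 = 0.49 × 1.13 × 5.6 = 3.101 m³/s
w_5 = (18.6 − 13.1)/2 = 2.75 m; q_5 = 0.54 × 1.06 × 2.75 = 1.574 m³/s
w_6 = (21.6 − 16.0)/2 = 2.8 m; q_6 = 0.31 × 0.53 × 2.8 = 0.4600 m³/s
Stations 1, 7 contribute zero (depth or velocity is 0).
Q = Σ qᵢ = 7.850 m³/s

7.85 m³/s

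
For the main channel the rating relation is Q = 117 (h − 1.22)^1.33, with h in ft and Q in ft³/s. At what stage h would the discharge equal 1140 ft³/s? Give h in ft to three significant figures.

h − h₀ = (Q/C)^(1/b) = (1140/117)^(1/1.33) = 5.539 ft
h = 1.22 + 5.539 = 6.759 ft

6.76 ft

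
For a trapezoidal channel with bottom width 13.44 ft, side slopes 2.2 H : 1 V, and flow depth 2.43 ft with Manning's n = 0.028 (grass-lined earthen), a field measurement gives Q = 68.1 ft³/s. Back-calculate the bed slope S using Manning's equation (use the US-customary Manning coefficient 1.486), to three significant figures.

A = (b + z·y)·y = (13.44 + 2.2×2.43)×2.43 = 45.65 ft²
P = b + 2y√(1+z²) = 13.44 + 2×2.43×√(1+2.2²) = 25.18 ft
R = A/P = 45.65/25.18 = 1.813 ft
S = (Q·n / (1.486·A·R^(2/3)))² = (68.1×0.028 / (1.486×45.65×1.487))² = 0.0003575

0.000358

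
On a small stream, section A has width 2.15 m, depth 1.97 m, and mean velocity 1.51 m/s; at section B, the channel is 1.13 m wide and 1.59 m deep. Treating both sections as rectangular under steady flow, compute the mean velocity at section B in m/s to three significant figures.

Q = A₁V₁ = (2.15×1.97) × 1.51 = 6.396 m³/s
A₂ = 1.13 × 1.59 = 1.797 m²
V₂ = Q/A₂ = 6.396/1.797 = 3.560 m/s

3.56 m/s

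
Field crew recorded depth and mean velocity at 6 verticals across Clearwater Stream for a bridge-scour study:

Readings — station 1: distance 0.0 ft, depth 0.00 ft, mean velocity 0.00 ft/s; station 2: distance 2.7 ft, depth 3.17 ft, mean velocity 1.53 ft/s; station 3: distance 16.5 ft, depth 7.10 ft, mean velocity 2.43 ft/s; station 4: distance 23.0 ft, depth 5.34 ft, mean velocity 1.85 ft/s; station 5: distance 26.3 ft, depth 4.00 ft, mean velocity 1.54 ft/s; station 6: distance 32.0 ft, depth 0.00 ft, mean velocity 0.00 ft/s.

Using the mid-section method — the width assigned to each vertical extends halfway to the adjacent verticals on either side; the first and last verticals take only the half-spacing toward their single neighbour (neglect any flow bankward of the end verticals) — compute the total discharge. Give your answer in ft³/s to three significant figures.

w_2 = (16.5 − 0.0)/2 = 8.25 ft; q_2 = 1.53 × 3.17 × 8.25 = 40.01 ft³/s
w_3 = (23.0 − 2.7)/2 = 10.15 ft; q_3 = 2.43 × 7.10 × 10.15 = 175.1 ft³/s
w_4 = (26.3 − 16.5)/2 = 4.9 ft; q_4 = 1.85 × 5.34 × 4.9 = 48.41 ft³/s
w_5 = (32.0 − 23.0)/2 = 4.5 ft; q_5 = 1.54 × 4.00 × 4.5 = 27.72 ft³/s
Stations 1, 6 contribute zero (depth or velocity is 0).
Q = Σ qᵢ = 291.3 ft³/s

291 ft³/s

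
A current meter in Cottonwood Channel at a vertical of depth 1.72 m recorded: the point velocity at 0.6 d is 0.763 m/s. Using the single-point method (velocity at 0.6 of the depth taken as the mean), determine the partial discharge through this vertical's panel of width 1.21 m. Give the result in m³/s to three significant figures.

1.59 m³/s

v̄ = v₀.₆ = 0.763 m/s
q = v̄ × d × w = 0.7630 × 1.72 × 1.21 = 1.588 m³/s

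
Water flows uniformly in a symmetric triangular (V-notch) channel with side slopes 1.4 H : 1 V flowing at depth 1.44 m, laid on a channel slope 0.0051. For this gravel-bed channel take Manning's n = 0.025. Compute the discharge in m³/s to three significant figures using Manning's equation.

A = z·y² = 1.4×1.44² = 2.903 m²
P = 2y√(1+z²) = 2×1.44×√(1+1.4²) = 4.955 m
R = A/P = 2.903/4.955 = 0.5859 m
Q = (1/n)·A·R^(2/3)·S^(1/2) = (1/0.025) × 2.903 × 0.5859^(2/3) × 0.0051^(1/2) = 5.806 m³/s

5.81 m³/s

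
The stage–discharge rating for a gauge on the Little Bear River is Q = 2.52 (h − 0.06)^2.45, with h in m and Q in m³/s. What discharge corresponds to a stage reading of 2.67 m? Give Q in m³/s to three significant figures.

Q = 2.52 × (2.67 − 0.06)^2.45 = 2.52 × 2.61^2.45 = 26.43 m³/s

26.4 m³/s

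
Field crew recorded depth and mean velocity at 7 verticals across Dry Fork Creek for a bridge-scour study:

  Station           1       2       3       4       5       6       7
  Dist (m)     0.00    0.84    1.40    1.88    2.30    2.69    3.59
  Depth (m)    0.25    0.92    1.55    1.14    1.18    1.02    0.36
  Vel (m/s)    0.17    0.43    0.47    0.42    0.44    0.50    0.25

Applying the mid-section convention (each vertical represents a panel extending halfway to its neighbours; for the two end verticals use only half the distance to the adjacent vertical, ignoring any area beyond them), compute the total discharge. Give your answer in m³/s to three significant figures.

1.47 m³/s

w_1 = (0.84 − 0.00)/2 = 0.42 m; q_1 = 0.17 × 0.25 × 0.42 = 0.01785 m³/s
w_2 = (1.40 − 0.00)/2 = 0.7 m; q_2 = 0.43 × 0.92 × 0.7 = 0.2769 m³/s
w_3 = (1.88 − 0.84)/2 = 0.52 m; q_3 = 0.47 × 1.55 × 0.52 = 0.3788 m³/s
w_4 = (2.30 − 1.40)/2 = 0.45 m; q_4 = 0.42 × 1.14 × 0.45 = 0.2155 m³/s
w_5 = (2.69 − 1.88)/2 = 0.405 m; q_5 = 0.44 × 1.18 × 0.405 = 0.2103 m³/s
w_6 = (3.59 − 2.30)/2 = 0.645 m; q_6 = 0.50 × 1.02 × 0.645 = 0.3290 m³/s
w_7 = (3.59 − 2.69)/2 = 0.45 m; q_7 = 0.25 × 0.36 × 0.45 = 0.04050 m³/s
Q = Σ qᵢ = 1.469 m³/s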